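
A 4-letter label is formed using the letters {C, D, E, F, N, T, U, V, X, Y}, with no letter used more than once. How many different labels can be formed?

Choose and order 4 of the 10 symbols: the first letter has 10 options, the next 9, then 8, 7.
That product is 10 × 9 × 8 × 7 = 5040.

5040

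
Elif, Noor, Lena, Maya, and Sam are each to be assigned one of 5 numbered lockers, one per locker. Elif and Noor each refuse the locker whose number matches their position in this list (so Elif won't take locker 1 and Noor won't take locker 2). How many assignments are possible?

78

Let Aᵢ (for i ∈ {1, 2}) be the placements that put person i in their forbidden locker. Any j of these fix j positions, leaving (5−j)! ways to fill the rest, and there are C(2,j) ways to pick which j.
By inclusion–exclusion, the number of valid placements is Σ_{j=0}^{2} (−1)^j C(2,j)·(5−j)!.
Computing: 120 − 48 + 6 = 78.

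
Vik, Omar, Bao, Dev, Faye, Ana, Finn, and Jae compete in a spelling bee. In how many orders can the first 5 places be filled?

This is an ordered selection of 5 from 8: P(8,5).
That gives 8 × 7 × 6 × 5 × 4 = 6720.

6720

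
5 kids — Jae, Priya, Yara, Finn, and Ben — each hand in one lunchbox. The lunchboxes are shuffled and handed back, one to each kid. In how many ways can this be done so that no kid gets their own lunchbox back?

44

This is the derangement count D_5: permutations of 5 items with no fixed point.
By inclusion–exclusion this is Σ_{j=0}^{5} (−1)^j C(5,j)·(5−j)!.
Computing: 120 − 120 + 60 − 20 + 5 − 1 = 44.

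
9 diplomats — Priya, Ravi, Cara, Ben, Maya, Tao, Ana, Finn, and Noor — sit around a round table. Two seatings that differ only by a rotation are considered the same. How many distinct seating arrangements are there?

Fix one person's seat to break rotational symmetry; the remaining 8 people can be arranged in (8)! = 40320 ways.

40320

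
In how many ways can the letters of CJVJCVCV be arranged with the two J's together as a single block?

140

Treat the 2 copies of J as a single block. The multiset to arrange is then {JJ, C, C, C, V, V, V}, 7 items in all.
That gives (7)!/(3!·3!) = 140 arrangements.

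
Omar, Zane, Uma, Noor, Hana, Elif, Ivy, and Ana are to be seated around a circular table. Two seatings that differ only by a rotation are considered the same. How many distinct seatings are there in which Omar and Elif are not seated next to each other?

3600

All circular seatings of 8 people number (7)! = 5040.
Those with Omar next to Elif: fuse the pair into one unit and seat 7 units around a circle — 2·(6)! = 1440.
Subtracting, 5040 − 1440 = 3600.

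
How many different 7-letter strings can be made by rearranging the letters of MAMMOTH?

840

Letter multiplicities in MAMMOTH: A×1, H×1, M×3, O×1, T×1.
So there are 7! / (3!) = 840 distinguishable arrangements.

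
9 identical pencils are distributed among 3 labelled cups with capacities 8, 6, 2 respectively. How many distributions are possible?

By stars and bars, unrestricted non-negative solutions to x_1+…+x_3 = 9 number C(9+2,2) = 55.
Subtract solutions that violate a single cap (substitute x_i' = x_i − (cap_i+1)): x_1 ≥ 9 gives C(2,2) = 1; x_2 ≥ 7 gives C(4,2) = 6; x_3 ≥ 3 gives C(8,2) = 28. Together 35.
No two caps can be exceeded simultaneously, so the pair terms are all 0.
By inclusion–exclusion the count is 55 − 35 + 0 = 20.

20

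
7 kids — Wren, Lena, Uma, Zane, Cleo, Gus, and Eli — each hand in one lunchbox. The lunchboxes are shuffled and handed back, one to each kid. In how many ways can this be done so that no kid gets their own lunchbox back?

This is the derangement count D_7: permutations of 7 items with no fixed point.
By inclusion–exclusion this is Σ_{j=0}^{7} (−1)^j C(7,j)·(7−j)!.
Computing: 5040 − 5040 + 2520 − 840 + 210 − 42 + 7 − 1 = 1854.

1854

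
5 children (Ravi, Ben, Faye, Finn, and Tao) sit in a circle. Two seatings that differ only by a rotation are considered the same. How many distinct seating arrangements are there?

24

Fix one person's seat to break rotational symmetry; the remaining 4 people can be arranged in (4)! = 24 ways.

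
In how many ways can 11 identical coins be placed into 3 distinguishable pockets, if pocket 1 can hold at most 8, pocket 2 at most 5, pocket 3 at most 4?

24

Ignoring the caps, the number of non-negative solutions to x_1+…+x_3 = 11 is C(13,2) = 78.
Subtract solutions that violate a single cap (substitute x_i' = x_i − (cap_i+1)): x_1 ≥ 9 gives C(4,2) = 6; x_2 ≥ 6 gives C(7,2) = 21; x_3 ≥ 5 gives C(8,2) = 28. Together 55.
Add back pairs where two caps are both exceeded: 0 + 0 + 1 = 1.
By inclusion–exclusion the count is 78 − 55 + 1 = 24.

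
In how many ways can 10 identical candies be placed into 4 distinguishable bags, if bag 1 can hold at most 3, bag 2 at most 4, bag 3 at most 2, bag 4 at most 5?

Ignoring the caps, the number of non-negative solutions to x_1+…+x_4 = 10 is C(13,3) = 286.
Subtract solutions that violate a single cap (substitute x_i' = x_i − (cap_i+1)): x_1 ≥ 4 gives C(9,3) = 84; x_2 ≥ 5 gives C(8,3) = 56; x_3 ≥ 3 gives C(10,3) = 120; x_4 ≥ 6 gives C(7,3) = 35. Together 295.
Add back pairs where two caps are both exceeded: 4 + 20 + 1 + 10 + 0 + 4 = 39.
By inclusion–exclusion the count is 286 − 295 + 39 = 30.

30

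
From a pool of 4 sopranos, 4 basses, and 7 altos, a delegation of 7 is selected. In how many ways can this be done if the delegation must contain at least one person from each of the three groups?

5768

Unrestricted: C(15,7) = 6435 ways to pick any 7 of the 15.
Subtract selections that omit an entire group: no sopranos → C(11,7) = 330; no basses → C(11,7) = 330; no altos → C(8,7) = 8.
Add back selections omitting two groups (i.e. drawn from a single group): C(4,7) + C(4,7) + C(7,7) = 1.
By inclusion–exclusion: 6435 − 668 + 1 = 5768.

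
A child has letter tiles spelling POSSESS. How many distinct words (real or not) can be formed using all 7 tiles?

Letter multiplicities in POSSESS: E×1, O×1, P×1, S×4.
Dividing 7! = 5040 by 4! = 24 for the repeated letters gives 210.

210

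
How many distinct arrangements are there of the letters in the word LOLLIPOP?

1680

The 8 letters of LOLLIPOP have repeats: L appearing 3 times, O appearing twice, and P appearing twice.
Dividing 8! = 40320 by 3!·2!·2! = 24 for the repeated letters gives 1680.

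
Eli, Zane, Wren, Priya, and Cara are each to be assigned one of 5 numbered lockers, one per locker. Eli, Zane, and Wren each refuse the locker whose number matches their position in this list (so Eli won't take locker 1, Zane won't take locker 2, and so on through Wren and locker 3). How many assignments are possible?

64

Let Aᵢ (for i ∈ {1, 2, 3}) be the placements that put person i in their forbidden locker. Any j of these fix j positions, leaving (5−j)! ways to fill the rest, and there are C(3,j) ways to pick which j.
By inclusion–exclusion, the number of valid placements is Σ_{j=0}^{3} (−1)^j C(3,j)·(5−j)!.
Computing: 120 − 72 + 18 − 2 = 64.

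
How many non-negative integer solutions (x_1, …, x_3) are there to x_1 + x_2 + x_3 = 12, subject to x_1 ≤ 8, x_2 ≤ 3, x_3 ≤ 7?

By stars and bars, unrestricted non-negative solutions to x_1+…+x_3 = 12 number C(12+2,2) = 91.
Subtract solutions that violate a single cap (substitute x_i' = x_i − (cap_i+1)): x_1 ≥ 9 gives C(5,2) = 10; x_2 ≥ 4 gives C(10,2) = 45; x_3 ≥ 8 gives C(6,2) = 15. Together 70.
Add back pairs where two caps are both exceeded: 0 + 0 + 1 = 1.
By inclusion–exclusion the count is 91 − 70 + 1 = 22.

22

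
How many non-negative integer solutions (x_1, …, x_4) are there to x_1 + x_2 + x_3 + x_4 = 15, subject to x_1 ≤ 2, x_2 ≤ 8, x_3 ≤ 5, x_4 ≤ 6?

63

Without the upper bounds there are C(18,3) = 816 ways to split 15 among 4 variables.
Subtract solutions that violate a single cap (substitute x_i' = x_i − (cap_i+1)): x_1 ≥ 3 gives C(15,3) = 455; x_2 ≥ 9 gives C(9,3) = 84; x_3 ≥ 6 gives C(12,3) = 220; x_4 ≥ 7 gives C(11,3) = 165. Together 924.
Add back pairs where two caps are both exceeded: 20 + 84 + 56 + 1 + 0 + 10 = 171.
By inclusion–exclusion the count is 816 − 924 + 171 = 63.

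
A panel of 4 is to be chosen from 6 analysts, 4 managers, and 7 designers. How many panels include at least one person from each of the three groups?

1176

Unrestricted: C(17,4) = 2380 ways to pick any 4 of the 17.
Subtract selections that omit an entire group: no analysts → C(11,4) = 330; no managers → C(13,4) = 715; no designers → C(10,4) = 210.
Add back selections omitting two groups (i.e. drawn from a single group): C(6,4) + C(4,4) + C(7,4) = 51.
By inclusion–exclusion: 2380 − 1255 + 51 = 1176.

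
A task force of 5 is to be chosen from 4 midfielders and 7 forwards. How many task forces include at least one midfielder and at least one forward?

441

Total 5-person selections from all 11: C(11,5) = 462.
Subtract selections that omit an entire group: no midfielders → C(7,5) = 21; no forwards → C(4,5) = 0.
Both groups omitted at once is impossible, so 462 − 21 = 441.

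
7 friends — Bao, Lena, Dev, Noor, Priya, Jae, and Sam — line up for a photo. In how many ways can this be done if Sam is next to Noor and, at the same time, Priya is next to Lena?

480

Treat {Sam,Noor} as one block (2 orders) and {Priya,Lena} as another (2 orders).
That leaves 5 units to arrange: 2 × 2 × 5! = 4 × 120 = 480.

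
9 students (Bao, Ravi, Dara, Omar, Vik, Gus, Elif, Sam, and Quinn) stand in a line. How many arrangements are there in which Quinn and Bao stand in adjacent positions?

80640

Treat {Quinn, Bao} as a single unit. There are 8 units to order, and the pair itself can be ordered 2 ways.
That gives 2 × 8! = 2 × 40320 = 80640.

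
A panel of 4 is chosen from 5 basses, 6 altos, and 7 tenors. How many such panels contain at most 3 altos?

3045

Split by how many altos are chosen (0 through 3).
Sum: C(6,0)·C(12,4) + C(6,1)·C(12,3) + C(6,2)·C(12,2) + C(6,3)·C(12,1) = 495 + 1320 + 990 + 240 = 3045.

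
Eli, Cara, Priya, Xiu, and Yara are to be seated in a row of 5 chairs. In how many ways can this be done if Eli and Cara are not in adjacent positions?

72

Of the 5! = 120 arrangements, those with Eli and Cara adjacent number 2 × 4! = 48 (treat the pair as a block with 2 internal orders).
Complementary counting: 120 − 48 = 72.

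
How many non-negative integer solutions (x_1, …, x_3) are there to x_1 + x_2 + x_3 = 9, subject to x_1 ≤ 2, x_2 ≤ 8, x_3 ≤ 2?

Without the upper bounds there are C(11,2) = 55 ways to split 9 among 3 variables.
Subtract solutions that violate a single cap (substitute x_i' = x_i − (cap_i+1)): x_1 ≥ 3 gives C(8,2) = 28; x_2 ≥ 9 gives C(2,2) = 1; x_3 ≥ 3 gives C(8,2) = 28. Together 57.
Add back pairs where two caps are both exceeded: 0 + 10 + 0 = 10.
By inclusion–exclusion the count is 55 − 57 + 10 = 8.

8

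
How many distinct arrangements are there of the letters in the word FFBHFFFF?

56

Letter multiplicities in FFBHFFFF: B×1, F×6, H×1.
So there are 8! / (6!) = 56 distinguishable arrangements.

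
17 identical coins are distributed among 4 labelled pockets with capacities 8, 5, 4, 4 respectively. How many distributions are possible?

35

By stars and bars, unrestricted non-negative solutions to x_1+…+x_4 = 17 number C(17+3,3) = 1140.
Subtract solutions that violate a single cap (substitute x_i' = x_i − (cap_i+1)): x_1 ≥ 9 gives C(11,3) = 165; x_2 ≥ 6 gives C(14,3) = 364; x_3 ≥ 5 gives C(15,3) = 455; x_4 ≥ 5 gives C(15,3) = 455. Together 1439.
Add back pairs where two caps are both exceeded: 10 + 20 + 20 + 84 + 84 + 120 = 338.
Subtract triples: 0 + 0 + 0 + 4 = 4.
By inclusion–exclusion the count is 1140 − 1439 + 338 − 4 = 35.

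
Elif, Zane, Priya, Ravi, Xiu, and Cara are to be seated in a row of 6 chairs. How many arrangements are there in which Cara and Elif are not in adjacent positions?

480

Of the 6! = 720 arrangements, those with Cara and Elif adjacent number 2 × 5! = 240 (treat the pair as a block with 2 internal orders).
So 720 − 240 = 480 arrangements keep them apart.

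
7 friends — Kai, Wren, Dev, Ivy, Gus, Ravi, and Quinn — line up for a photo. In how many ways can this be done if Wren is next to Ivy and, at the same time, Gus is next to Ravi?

480

Treat {Wren,Ivy} as one block (2 orders) and {Gus,Ravi} as another (2 orders).
That leaves 5 units to arrange: 2 × 2 × 5! = 4 × 120 = 480.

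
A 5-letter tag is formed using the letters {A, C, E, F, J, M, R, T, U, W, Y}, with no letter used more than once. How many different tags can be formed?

With no repetition, fill the 5 letters in order: 11 choices, then 10, down to 7.
That product is 11 × 10 × 9 × 8 × 7 = 55440.

55440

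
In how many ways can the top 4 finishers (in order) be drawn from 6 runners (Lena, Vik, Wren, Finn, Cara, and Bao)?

360

This is an ordered selection of 4 from 6: P(6,4).
That gives 6 × 5 × 4 × 3 = 360.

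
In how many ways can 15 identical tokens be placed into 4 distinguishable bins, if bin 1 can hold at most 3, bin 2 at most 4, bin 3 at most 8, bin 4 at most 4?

34

By stars and bars, unrestricted non-negative solutions to x_1+…+x_4 = 15 number C(15+3,3) = 816.
Subtract solutions that violate a single cap (substitute x_i' = x_i − (cap_i+1)): x_1 ≥ 4 gives C(14,3) = 364; x_2 ≥ 5 gives C(13,3) = 286; x_3 ≥ 9 gives C(9,3) = 84; x_4 ≥ 5 gives C(13,3) = 286. Together 1020.
Add back pairs where two caps are both exceeded: 84 + 10 + 84 + 4 + 56 + 4 = 242.
Subtract triples: 0 + 4 + 0 + 0 = 4.
By inclusion–exclusion the count is 816 − 1020 + 242 − 4 = 34.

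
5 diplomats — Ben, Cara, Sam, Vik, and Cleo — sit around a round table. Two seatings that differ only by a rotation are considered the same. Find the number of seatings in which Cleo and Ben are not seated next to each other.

Without the restriction there are (4)! = 24 seatings.
Those with Cleo next to Ben: fuse the pair into one unit and seat 4 units around a circle — 2·(3)! = 12.
Subtracting, 24 − 12 = 12.

12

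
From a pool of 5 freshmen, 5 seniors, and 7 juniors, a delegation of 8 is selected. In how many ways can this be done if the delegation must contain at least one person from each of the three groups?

With no constraint there are C(17,8) = 24310 possible selections.
Subtract selections that omit an entire group: no freshmen → C(12,8) = 495; no seniors → C(12,8) = 495; no juniors → C(10,8) = 45.
Add back selections omitting two groups (i.e. drawn from a single group): C(5,8) + C(5,8) + C(7,8) = 0.
By inclusion–exclusion: 24310 − 1035 + 0 = 23275.

23275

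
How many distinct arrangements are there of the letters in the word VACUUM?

VACUUM has 6 letters with U appearing twice.
Dividing 6! = 720 by 2! = 2 for the repeated letters gives 360.

360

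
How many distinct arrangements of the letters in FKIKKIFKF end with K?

With the last slot taken by K, it remains to arrange the other 8 letters (FIKKIFKF).
Those 8 letters have F appearing 3 times, I appearing twice, and K appearing 3 times, giving (8)!/(3!·3!·2!) = 560.

560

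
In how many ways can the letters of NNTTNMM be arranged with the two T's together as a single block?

Treat the 2 copies of T as a single block. The multiset to arrange is then {TT, M, M, N, N, N}, 6 items in all.
That gives (6)!/(3!·2!) = 60 arrangements.

60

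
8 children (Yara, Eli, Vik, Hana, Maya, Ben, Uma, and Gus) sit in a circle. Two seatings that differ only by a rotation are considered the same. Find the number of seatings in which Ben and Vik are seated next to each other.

1440

Glue Ben and Vik into a block (2 internal orders). Seating 7 units around a circle gives (6)! arrangements.
So 2 × (6)! = 2 × 720 = 1440.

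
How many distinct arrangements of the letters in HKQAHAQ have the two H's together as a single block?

Treat the 2 copies of H as a single block. The multiset to arrange is then {HH, A, A, K, Q, Q}, 6 items in all.
That gives (6)!/(2!·2!) = 180 arrangements.

180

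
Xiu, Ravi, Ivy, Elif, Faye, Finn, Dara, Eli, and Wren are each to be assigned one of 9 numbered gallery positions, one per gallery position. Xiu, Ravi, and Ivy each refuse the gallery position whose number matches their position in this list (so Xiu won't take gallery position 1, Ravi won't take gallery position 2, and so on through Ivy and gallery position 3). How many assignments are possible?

256320

Let Aᵢ (for i ∈ {1, 2, 3}) be the placements that put person i in their forbidden gallery position. Any j of these fix j positions, leaving (9−j)! ways to fill the rest, and there are C(3,j) ways to pick which j.
By inclusion–exclusion, the number of valid placements is Σ_{j=0}^{3} (−1)^j C(3,j)·(9−j)!.
Computing: 362880 − 120960 + 15120 − 720 = 256320.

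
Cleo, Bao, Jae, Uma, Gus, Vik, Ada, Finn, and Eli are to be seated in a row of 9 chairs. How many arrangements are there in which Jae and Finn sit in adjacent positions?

Glue Jae and Finn into one block (2 internal orders), leaving 8 units to arrange in a row.
So the count is 2·(8)! = 80640.

80640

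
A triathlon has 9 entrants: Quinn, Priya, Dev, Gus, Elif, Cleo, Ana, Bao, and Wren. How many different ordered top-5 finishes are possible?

This is an ordered selection of 5 from 9: P(9,5).
That gives 9 × 8 × 7 × 6 × 5 = 15120.

15120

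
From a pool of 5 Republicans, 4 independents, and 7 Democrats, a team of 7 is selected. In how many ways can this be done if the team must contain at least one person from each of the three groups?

Total 7-person selections from all 16: C(16,7) = 11440.
Subtract selections that omit an entire group: no Republicans → C(11,7) = 330; no independents → C(12,7) = 792; no Democrats → C(9,7) = 36.
Add back selections omitting two groups (i.e. drawn from a single group): C(5,7) + C(4,7) + C(7,7) = 1.
By inclusion–exclusion: 11440 − 1158 + 1 = 10283.

10283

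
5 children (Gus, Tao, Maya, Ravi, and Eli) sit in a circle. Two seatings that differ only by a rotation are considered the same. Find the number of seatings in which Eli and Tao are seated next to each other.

Treat {Eli, Tao} as one unit (2 internal orders) and seat the resulting 4 units around the table: (3)! circular arrangements.
So 2 × (3)! = 2 × 6 = 12.

12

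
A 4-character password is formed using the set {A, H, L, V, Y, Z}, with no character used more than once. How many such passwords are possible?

360

Choose and order 4 of the 6 symbols: the first character has 6 options, the next 5, then 4, 3.
That product is 6 × 5 × 4 × 3 = 360.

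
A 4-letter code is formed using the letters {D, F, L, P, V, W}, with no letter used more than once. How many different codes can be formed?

Choose and order 4 of the 6 symbols: the first letter has 6 options, the next 5, then 4, 3.
That product is 6 × 5 × 4 × 3 = 360.

360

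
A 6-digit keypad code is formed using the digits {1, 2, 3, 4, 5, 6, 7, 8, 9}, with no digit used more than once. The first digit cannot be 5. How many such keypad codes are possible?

53760

The first digit has 9−1 = 8 choices (anything except 5).
The remaining 5 digits are filled from the other 8 symbols without repetition: 8 × 7 × 6 × 5 × 4 = 6720.
Total: 8 × 6720 = 53760.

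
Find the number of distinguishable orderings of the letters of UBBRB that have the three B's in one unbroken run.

Treat the 3 copies of B as a single block. The multiset to arrange is then {BBB, R, U}, 3 items in all.
All 3 items are distinct, so there are (3)! = 6 arrangements.

6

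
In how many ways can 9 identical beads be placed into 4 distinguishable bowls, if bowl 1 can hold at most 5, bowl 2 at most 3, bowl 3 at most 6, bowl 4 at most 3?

By stars and bars, unrestricted non-negative solutions to x_1+…+x_4 = 9 number C(9+3,3) = 220.
Subtract solutions that violate a single cap (substitute x_i' = x_i − (cap_i+1)): x_1 ≥ 6 gives C(6,3) = 20; x_2 ≥ 4 gives C(8,3) = 56; x_3 ≥ 7 gives C(5,3) = 10; x_4 ≥ 4 gives C(8,3) = 56. Together 142.
Add back pairs where two caps are both exceeded: 0 + 0 + 0 + 0 + 4 + 0 = 4.
By inclusion–exclusion the count is 220 − 142 + 4 = 82.

82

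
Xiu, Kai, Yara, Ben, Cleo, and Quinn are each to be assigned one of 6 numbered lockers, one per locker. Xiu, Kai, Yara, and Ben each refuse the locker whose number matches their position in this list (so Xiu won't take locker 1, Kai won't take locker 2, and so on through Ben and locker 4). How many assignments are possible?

362

Let Aᵢ (for 1 ≤ i ≤ 4) be the placements that put person i in their forbidden locker. Any j of these fix j positions, leaving (6−j)! ways to fill the rest, and there are C(4,j) ways to pick which j.
By inclusion–exclusion, the number of valid placements is Σ_{j=0}^{4} (−1)^j C(4,j)·(6−j)!.
Computing: 720 − 480 + 144 − 24 + 2 = 362.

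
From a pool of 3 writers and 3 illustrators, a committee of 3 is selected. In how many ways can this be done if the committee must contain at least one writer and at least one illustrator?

With no constraint there are C(6,3) = 20 possible selections.
Subtract selections that omit an entire group: no writers → C(3,3) = 1; no illustrators → C(3,3) = 1.
Both groups omitted at once is impossible, so 20 − 2 = 18.

18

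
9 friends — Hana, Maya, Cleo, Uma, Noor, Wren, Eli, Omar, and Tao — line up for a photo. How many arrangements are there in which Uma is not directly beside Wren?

Of the 9! = 362880 arrangements, those with Uma and Wren adjacent number 2 × 8! = 80640 (treat the pair as a block with 2 internal orders).
Complementary counting: 362880 − 80640 = 282240.

282240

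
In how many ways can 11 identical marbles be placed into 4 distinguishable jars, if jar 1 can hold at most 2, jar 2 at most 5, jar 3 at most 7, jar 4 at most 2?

Ignoring the caps, the number of non-negative solutions to x_1+…+x_4 = 11 is C(14,3) = 364.
Subtract solutions that violate a single cap (substitute x_i' = x_i − (cap_i+1)): x_1 ≥ 3 gives C(11,3) = 165; x_2 ≥ 6 gives C(8,3) = 56; x_3 ≥ 8 gives C(6,3) = 20; x_4 ≥ 3 gives C(11,3) = 165. Together 406.
Add back pairs where two caps are both exceeded: 10 + 1 + 56 + 0 + 10 + 1 = 78.
By inclusion–exclusion the count is 364 − 406 + 78 = 36.

36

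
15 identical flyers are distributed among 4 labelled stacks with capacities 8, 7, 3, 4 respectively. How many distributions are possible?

By stars and bars, unrestricted non-negative solutions to x_1+…+x_4 = 15 number C(15+3,3) = 816.
Subtract solutions that violate a single cap (substitute x_i' = x_i − (cap_i+1)): x_1 ≥ 9 gives C(9,3) = 84; x_2 ≥ 8 gives C(10,3) = 120; x_3 ≥ 4 gives C(14,3) = 364; x_4 ≥ 5 gives C(13,3) = 286. Together 854.
Add back pairs where two caps are both exceeded: 0 + 10 + 4 + 20 + 10 + 84 = 128.
By inclusion–exclusion the count is 816 − 854 + 128 = 90.

90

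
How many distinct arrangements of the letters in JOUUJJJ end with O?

Fix O in the last position and arrange the remaining 6 letters.
Those 6 letters have J appearing 4 times and U appearing twice, giving (6)!/(4!·2!) = 15.

15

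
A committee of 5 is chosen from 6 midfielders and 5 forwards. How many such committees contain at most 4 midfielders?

Split by how many midfielders are chosen (0 through 4).
Sum: C(6,0)·C(5,5) + C(6,1)·C(5,4) + C(6,2)·C(5,3) + C(6,3)·C(5,2) + C(6,4)·C(5,1) = 1 + 30 + 150 + 200 + 75 = 456.

456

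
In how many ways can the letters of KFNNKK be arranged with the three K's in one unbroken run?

Treat the 3 copies of K as a single block. The multiset to arrange is then {KKK, F, N, N}, 4 items in all.
That gives (4)!/(2!) = 12 arrangements.

12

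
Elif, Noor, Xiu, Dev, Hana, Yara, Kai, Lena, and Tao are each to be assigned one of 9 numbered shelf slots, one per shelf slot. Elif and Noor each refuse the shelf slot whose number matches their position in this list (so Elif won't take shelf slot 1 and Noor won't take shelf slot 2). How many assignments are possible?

287280

Let Aᵢ (for i ∈ {1, 2}) be the placements that put person i in their forbidden shelf slot. Any j of these fix j positions, leaving (9−j)! ways to fill the rest, and there are C(2,j) ways to pick which j.
By inclusion–exclusion, the number of valid placements is Σ_{j=0}^{2} (−1)^j C(2,j)·(9−j)!.
Computing: 362880 − 80640 + 5040 = 287280.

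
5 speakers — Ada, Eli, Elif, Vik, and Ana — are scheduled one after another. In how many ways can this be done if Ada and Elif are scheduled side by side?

Glue Ada and Elif into one block (2 internal orders), leaving 4 units to arrange in a row.
So the count is 2·(4)! = 48.

48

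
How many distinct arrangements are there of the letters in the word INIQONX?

1260

INIQONX has 7 letters with I appearing twice and N appearing twice.
Dividing 7! = 5040 by 2!·2! = 4 for the repeated letters gives 1260.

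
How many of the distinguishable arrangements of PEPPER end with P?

30

Fix P in the last position and arrange the remaining 5 letters.
Those 5 letters have E appearing twice and P appearing twice, giving (5)!/(2!·2!) = 30.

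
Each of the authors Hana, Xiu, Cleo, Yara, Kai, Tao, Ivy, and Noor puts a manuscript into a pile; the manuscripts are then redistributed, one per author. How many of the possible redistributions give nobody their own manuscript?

Count assignments avoiding every fixed point. For any j of the 8 authors fixed to their own manuscript, the other 8−j can be arranged in (8−j)! ways.
By inclusion–exclusion this is Σ_{j=0}^{8} (−1)^j C(8,j)·(8−j)!.
Computing: 40320 − 40320 + 20160 − 6720 + 1680 − 336 + 56 − 8 + 1 = 14833.

14833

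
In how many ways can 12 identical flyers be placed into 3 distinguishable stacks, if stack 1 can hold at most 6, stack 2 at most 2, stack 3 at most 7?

9

By stars and bars, unrestricted non-negative solutions to x_1+…+x_3 = 12 number C(12+2,2) = 91.
Subtract solutions that violate a single cap (substitute x_i' = x_i − (cap_i+1)): x_1 ≥ 7 gives C(7,2) = 21; x_2 ≥ 3 gives C(11,2) = 55; x_3 ≥ 8 gives C(6,2) = 15. Together 91.
Add back pairs where two caps are both exceeded: 6 + 0 + 3 = 9.
By inclusion–exclusion the count is 91 − 91 + 9 = 9.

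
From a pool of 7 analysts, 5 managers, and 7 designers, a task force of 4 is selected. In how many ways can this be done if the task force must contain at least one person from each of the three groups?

Unrestricted: C(19,4) = 3876 ways to pick any 4 of the 19.
Selections missing a whole group: no analysts → C(12,4) = 495; no managers → C(14,4) = 1001; no designers → C(12,4) = 495.
Add back selections omitting two groups (i.e. drawn from a single group): C(7,4) + C(5,4) + C(7,4) = 75.
By inclusion–exclusion: 3876 − 1991 + 75 = 1960.

1960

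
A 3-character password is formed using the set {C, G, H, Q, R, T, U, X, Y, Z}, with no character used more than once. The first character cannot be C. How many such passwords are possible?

648

The first character has 10−1 = 9 choices (anything except C).
The remaining 2 characters are filled from the other 9 symbols without repetition: 9 × 8 = 72.
Total: 9 × 72 = 648.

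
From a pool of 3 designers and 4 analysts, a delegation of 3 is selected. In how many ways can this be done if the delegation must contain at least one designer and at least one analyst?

Total 3-person selections from all 7: C(7,3) = 35.
Selections missing a whole group: no designers → C(4,3) = 4; no analysts → C(3,3) = 1.
Both groups omitted at once is impossible, so 35 − 5 = 30.

30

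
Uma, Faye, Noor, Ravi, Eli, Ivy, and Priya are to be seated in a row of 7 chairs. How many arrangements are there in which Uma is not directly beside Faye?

3600

Of the 7! = 5040 arrangements, those with Uma and Faye adjacent number 2 × 6! = 1440 (treat the pair as a block with 2 internal orders).
So 5040 − 1440 = 3600 arrangements keep them apart.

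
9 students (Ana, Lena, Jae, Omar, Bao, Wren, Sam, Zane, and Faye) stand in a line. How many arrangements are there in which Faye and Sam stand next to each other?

Treat {Faye, Sam} as a single unit. There are 8 units to order, and the pair itself can be ordered 2 ways.
So the count is 2·(8)! = 80640.

80640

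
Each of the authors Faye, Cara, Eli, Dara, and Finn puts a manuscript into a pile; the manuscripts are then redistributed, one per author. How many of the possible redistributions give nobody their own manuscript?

44

Let Aᵢ be the assignments in which author i gets their own manuscript. We want the size of the complement of A₁∪…∪A_5.
By inclusion–exclusion this is Σ_{j=0}^{5} (−1)^j C(5,j)·(5−j)!.
Computing: 120 − 120 + 60 − 20 + 5 − 1 = 44.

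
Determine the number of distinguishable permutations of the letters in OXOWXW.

The 6 letters of OXOWXW have repeats: O appearing twice, W appearing twice, and X appearing twice.
So there are 6! / (2!·2!·2!) = 90 distinguishable arrangements.

90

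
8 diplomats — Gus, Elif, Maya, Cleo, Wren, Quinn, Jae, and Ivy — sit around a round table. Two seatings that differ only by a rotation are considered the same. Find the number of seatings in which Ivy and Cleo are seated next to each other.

Glue Ivy and Cleo into a block (2 internal orders). Seating 7 units around a circle gives (6)! arrangements.
So 2 × (6)! = 2 × 720 = 1440.

1440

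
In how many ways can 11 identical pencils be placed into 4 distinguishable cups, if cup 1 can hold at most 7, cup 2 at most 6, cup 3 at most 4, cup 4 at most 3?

116

Without the upper bounds there are C(14,3) = 364 ways to split 11 among 4 cups.
Subtract solutions that violate a single cap (substitute x_i' = x_i − (cap_i+1)): x_1 ≥ 8 gives C(6,3) = 20; x_2 ≥ 7 gives C(7,3) = 35; x_3 ≥ 5 gives C(9,3) = 84; x_4 ≥ 4 gives C(10,3) = 120. Together 259.
Add back pairs where two caps are both exceeded: 0 + 0 + 0 + 0 + 1 + 10 = 11.
By inclusion–exclusion the count is 364 − 259 + 11 = 116.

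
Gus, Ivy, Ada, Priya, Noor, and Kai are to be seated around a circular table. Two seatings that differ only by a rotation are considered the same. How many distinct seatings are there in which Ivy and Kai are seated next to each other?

48

Glue Ivy and Kai into a block (2 internal orders). Seating 5 units around a circle gives (4)! arrangements.
So 2 × (4)! = 2 × 24 = 48.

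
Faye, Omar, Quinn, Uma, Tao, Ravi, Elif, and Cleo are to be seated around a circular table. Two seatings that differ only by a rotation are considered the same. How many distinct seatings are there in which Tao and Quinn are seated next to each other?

Glue Tao and Quinn into a block (2 internal orders). Seating 7 units around a circle gives (6)! arrangements.
So 2 × (6)! = 2 × 720 = 1440.

1440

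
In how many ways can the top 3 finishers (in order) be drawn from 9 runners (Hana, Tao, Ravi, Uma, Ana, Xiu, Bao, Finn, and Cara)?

504

This is an ordered selection of 3 from 9: P(9,3).
That gives 9 × 8 × 7 = 504.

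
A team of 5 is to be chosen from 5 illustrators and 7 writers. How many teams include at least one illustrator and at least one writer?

770

Total 5-person selections from all 12: C(12,5) = 792.
Subtract selections that omit an entire group: no illustrators → C(7,5) = 21; no writers → C(5,5) = 1.
Both groups omitted at once is impossible, so 792 − 22 = 770.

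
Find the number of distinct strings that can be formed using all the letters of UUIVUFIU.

840

Letter multiplicities in UUIVUFIU: F×1, I×2, U×4, V×1.
Dividing 8! = 40320 by 4!·2! = 48 for the repeated letters gives 840.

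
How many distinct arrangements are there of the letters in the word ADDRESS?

Letter multiplicities in ADDRESS: A×1, D×2, E×1, R×1, S×2.
So there are 7! / (2!·2!) = 1260 distinguishable arrangements.

1260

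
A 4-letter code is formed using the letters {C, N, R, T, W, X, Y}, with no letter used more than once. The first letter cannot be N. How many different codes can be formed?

The first letter has 7−1 = 6 choices (anything except N).
The remaining 3 letters are filled from the other 6 symbols without repetition: 6 × 5 × 4 = 120.
Total: 6 × 120 = 720.

720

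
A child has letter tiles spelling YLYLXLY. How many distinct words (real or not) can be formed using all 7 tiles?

140

Letter multiplicities in YLYLXLY: L×3, X×1, Y×3.
The number of distinct arrangements is 7!/(3!·3!) = 5040/36 = 140.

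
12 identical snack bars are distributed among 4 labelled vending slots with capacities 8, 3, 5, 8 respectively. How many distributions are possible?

176

Without the upper bounds there are C(15,3) = 455 ways to split 12 among 4 vending slots.
Subtract solutions that violate a single cap (substitute x_i' = x_i − (cap_i+1)): x_1 ≥ 9 gives C(6,3) = 20; x_2 ≥ 4 gives C(11,3) = 165; x_3 ≥ 6 gives C(9,3) = 84; x_4 ≥ 9 gives C(6,3) = 20. Together 289.
Add back pairs where two caps are both exceeded: 0 + 0 + 0 + 10 + 0 + 0 = 10.
By inclusion–exclusion the count is 455 − 289 + 10 = 176.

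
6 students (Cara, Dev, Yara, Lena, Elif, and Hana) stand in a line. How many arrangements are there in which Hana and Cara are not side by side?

480

Of the 6! = 720 arrangements, those with Hana and Cara adjacent number 2 × 5! = 240 (treat the pair as a block with 2 internal orders).
Complementary counting: 720 − 240 = 480.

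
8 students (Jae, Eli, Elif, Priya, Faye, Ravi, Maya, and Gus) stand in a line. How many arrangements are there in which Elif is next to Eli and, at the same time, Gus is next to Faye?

Treat {Elif,Eli} as one block (2 orders) and {Gus,Faye} as another (2 orders).
That leaves 6 units to arrange: 2 × 2 × 6! = 4 × 720 = 2880.

2880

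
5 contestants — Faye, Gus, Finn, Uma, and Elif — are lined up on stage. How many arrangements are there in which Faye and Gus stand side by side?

48

Place the 3 others and the Faye-Gus pair as 4 objects in a line; the pair has 2 internal arrangements.
So the count is 2·(4)! = 48.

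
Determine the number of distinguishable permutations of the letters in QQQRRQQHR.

QQQRRQQHR has 9 letters with Q appearing 5 times and R appearing 3 times.
Dividing 9! = 362880 by 5!·3! = 720 for the repeated letters gives 504.

504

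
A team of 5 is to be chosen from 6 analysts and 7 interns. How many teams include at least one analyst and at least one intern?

1260

Total 5-person selections from all 13: C(13,5) = 1287.
Selections missing a whole group: no analysts → C(7,5) = 21; no interns → C(6,5) = 6.
Both groups omitted at once is impossible, so 1287 − 27 = 1260.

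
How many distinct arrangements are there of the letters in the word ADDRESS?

1260

The 7 letters of ADDRESS have repeats: D appearing twice and S appearing twice.
The number of distinct arrangements is 7!/(2!·2!) = 5040/4 = 1260.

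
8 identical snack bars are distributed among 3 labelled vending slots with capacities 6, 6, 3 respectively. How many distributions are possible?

24

Without the upper bounds there are C(10,2) = 45 ways to split 8 among 3 vending slots.
Subtract solutions that violate a single cap (substitute x_i' = x_i − (cap_i+1)): x_1 ≥ 7 gives C(3,2) = 3; x_2 ≥ 7 gives C(3,2) = 3; x_3 ≥ 4 gives C(6,2) = 15. Together 21.
No two caps can be exceeded simultaneously, so the pair terms are all 0.
By inclusion–exclusion the count is 45 − 21 + 0 = 24.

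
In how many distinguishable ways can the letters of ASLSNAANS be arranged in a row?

5040

ASLSNAANS has 9 letters with A appearing 3 times, N appearing twice, and S appearing 3 times.
So there are 9! / (3!·3!·2!) = 5040 distinguishable arrangements.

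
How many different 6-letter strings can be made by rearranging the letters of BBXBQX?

60

The 6 letters of BBXBQX have repeats: B appearing 3 times and X appearing twice.
Dividing 6! = 720 by 3!·2! = 12 for the repeated letters gives 60.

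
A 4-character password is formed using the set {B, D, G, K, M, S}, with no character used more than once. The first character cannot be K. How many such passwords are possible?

The first character has 6−1 = 5 choices (anything except K).
The remaining 3 characters are filled from the other 5 symbols without repetition: 5 × 4 × 3 = 60.
Total: 5 × 60 = 300.

300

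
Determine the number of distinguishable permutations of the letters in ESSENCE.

Letter multiplicities in ESSENCE: C×1, E×3, N×1, S×2.
The number of distinct arrangements is 7!/(3!·2!) = 5040/12 = 420.

420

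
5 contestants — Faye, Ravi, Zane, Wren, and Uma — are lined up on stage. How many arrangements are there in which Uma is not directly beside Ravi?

72

There are 5! = 120 arrangements in all. If Uma and Ravi are adjacent, merging them into one block gives 2·(4)! = 48 arrangements.
Complementary counting: 120 − 48 = 72.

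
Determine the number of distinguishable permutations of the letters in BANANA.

The 6 letters of BANANA have repeats: A appearing 3 times and N appearing twice.
Dividing 6! = 720 by 3!·2! = 12 for the repeated letters gives 60.

60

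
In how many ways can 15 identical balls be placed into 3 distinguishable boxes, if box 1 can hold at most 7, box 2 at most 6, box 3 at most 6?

15

Without the upper bounds there are C(17,2) = 136 ways to split 15 among 3 boxes.
Subtract solutions that violate a single cap (substitute x_i' = x_i − (cap_i+1)): x_1 ≥ 8 gives C(9,2) = 36; x_2 ≥ 7 gives C(10,2) = 45; x_3 ≥ 7 gives C(10,2) = 45. Together 126.
Add back pairs where two caps are both exceeded: 1 + 1 + 3 = 5.
By inclusion–exclusion the count is 136 − 126 + 5 = 15.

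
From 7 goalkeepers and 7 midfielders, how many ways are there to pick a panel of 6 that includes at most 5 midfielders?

2996

Split by how many midfielders are chosen (0 through 5).
Sum: C(7,0)·C(7,6) + C(7,1)·C(7,5) + C(7,2)·C(7,4) + C(7,3)·C(7,3) + C(7,4)·C(7,2) + C(7,5)·C(7,1) = 7 + 147 + 735 + 1225 + 735 + 147 = 2996.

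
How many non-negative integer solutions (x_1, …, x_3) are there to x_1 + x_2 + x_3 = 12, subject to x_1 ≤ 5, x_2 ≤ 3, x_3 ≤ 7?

Without the upper bounds there are C(14,2) = 91 ways to split 12 among 3 variables.
Subtract solutions that violate a single cap (substitute x_i' = x_i − (cap_i+1)): x_1 ≥ 6 gives C(8,2) = 28; x_2 ≥ 4 gives C(10,2) = 45; x_3 ≥ 8 gives C(6,2) = 15. Together 88.
Add back pairs where two caps are both exceeded: 6 + 0 + 1 = 7.
By inclusion–exclusion the count is 91 − 88 + 7 = 10.

10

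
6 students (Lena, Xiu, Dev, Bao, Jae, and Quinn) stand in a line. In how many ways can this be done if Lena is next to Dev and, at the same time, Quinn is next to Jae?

Treat {Lena,Dev} as one block (2 orders) and {Quinn,Jae} as another (2 orders).
That leaves 4 units to arrange: 2 × 2 × 4! = 4 × 24 = 96.

96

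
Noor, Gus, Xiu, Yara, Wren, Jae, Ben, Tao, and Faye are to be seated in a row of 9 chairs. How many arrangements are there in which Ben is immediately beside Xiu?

Treat {Ben, Xiu} as a single unit. There are 8 units to order, and the pair itself can be ordered 2 ways.
That gives 2 × 8! = 2 × 40320 = 80640.

80640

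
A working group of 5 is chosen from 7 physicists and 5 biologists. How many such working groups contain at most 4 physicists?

Split by how many physicists are chosen (0 through 4).
Sum: C(7,0)·C(5,5) + C(7,1)·C(5,4) + C(7,2)·C(5,3) + C(7,3)·C(5,2) + C(7,4)·C(5,1) = 1 + 35 + 210 + 350 + 175 = 771.

771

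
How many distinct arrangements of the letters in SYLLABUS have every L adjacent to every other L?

Treat the 2 copies of L as a single block. The multiset to arrange is then {LL, A, B, S, S, U, Y}, 7 items in all.
That gives (7)!/(2!) = 2520 arrangements.

2520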